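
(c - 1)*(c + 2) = c^2 + c - 2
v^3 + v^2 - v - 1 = (v - 1)*(v + 1)^2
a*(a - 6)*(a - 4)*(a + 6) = a^4 - 4*a^3 - 36*a^2 + 144*a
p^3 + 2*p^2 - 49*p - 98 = (p - 7)*(p + 2)*(p + 7)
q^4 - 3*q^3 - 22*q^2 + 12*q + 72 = (q - 6)*(q - 2)*(q + 2)*(q + 3)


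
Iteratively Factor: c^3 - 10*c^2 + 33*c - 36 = (c - 3)*(c^2 - 7*c + 12) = (c - 3)^2*(c - 4)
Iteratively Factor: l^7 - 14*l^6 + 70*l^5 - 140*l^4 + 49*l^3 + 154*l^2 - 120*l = (l - 2)*(l^6 - 12*l^5 + 46*l^4 - 48*l^3 - 47*l^2 + 60*l) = (l - 2)*(l + 1)*(l^5 - 13*l^4 + 59*l^3 - 107*l^2 + 60*l) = (l - 2)*(l - 1)*(l + 1)*(l^4 - 12*l^3 + 47*l^2 - 60*l) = l*(l - 2)*(l - 1)*(l + 1)*(l^3 - 12*l^2 + 47*l - 60) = l*(l - 3)*(l - 2)*(l - 1)*(l + 1)*(l^2 - 9*l + 20) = l*(l - 4)*(l - 3)*(l - 2)*(l - 1)*(l + 1)*(l - 5)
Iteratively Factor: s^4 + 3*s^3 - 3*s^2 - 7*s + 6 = (s - 1)*(s^3 + 4*s^2 + s - 6) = (s - 1)*(s + 2)*(s^2 + 2*s - 3) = (s - 1)^2*(s + 2)*(s + 3)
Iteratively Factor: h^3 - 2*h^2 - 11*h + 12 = (h - 4)*(h^2 + 2*h - 3) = (h - 4)*(h + 3)*(h - 1)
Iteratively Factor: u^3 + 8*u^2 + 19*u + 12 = (u + 3)*(u^2 + 5*u + 4) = (u + 1)*(u + 3)*(u + 4)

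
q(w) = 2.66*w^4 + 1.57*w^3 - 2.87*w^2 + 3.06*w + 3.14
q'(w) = 10.64*w^3 + 4.71*w^2 - 5.74*w + 3.06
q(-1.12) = -1.91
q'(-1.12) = 0.45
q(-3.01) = 143.46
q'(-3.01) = -227.15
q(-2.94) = 128.17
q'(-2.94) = -209.74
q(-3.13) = 172.61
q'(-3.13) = -259.10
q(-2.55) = 63.11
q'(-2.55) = -128.10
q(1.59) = 24.06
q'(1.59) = 48.61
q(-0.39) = 1.48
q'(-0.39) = 5.38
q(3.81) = 620.48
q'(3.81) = 638.02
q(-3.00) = 141.20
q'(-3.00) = -224.61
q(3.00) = 244.34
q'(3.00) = 315.51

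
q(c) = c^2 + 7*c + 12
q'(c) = 2*c + 7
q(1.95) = 29.45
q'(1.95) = 10.90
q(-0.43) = 9.17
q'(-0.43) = 6.14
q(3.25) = 45.31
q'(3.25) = 13.50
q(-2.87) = 0.15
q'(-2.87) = 1.26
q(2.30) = 33.39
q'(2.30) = 11.60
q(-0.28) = 10.12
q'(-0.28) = 6.44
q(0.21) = 13.51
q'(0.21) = 7.42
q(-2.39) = 0.98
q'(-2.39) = 2.22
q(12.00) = 240.00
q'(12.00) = 31.00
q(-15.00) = 132.00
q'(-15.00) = -23.00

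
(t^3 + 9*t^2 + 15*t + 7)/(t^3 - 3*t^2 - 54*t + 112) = (t^2 + 2*t + 1)/(t^2 - 10*t + 16)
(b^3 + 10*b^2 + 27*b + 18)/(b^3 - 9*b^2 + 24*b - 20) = (b^3 + 10*b^2 + 27*b + 18)/(b^3 - 9*b^2 + 24*b - 20)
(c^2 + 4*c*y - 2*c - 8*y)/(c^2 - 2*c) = (c + 4*y)/c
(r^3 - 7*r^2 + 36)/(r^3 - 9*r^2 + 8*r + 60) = (r - 3)/(r - 5)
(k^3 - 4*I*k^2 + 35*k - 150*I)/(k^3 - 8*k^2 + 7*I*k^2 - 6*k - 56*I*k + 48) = (k^2 - 10*I*k - 25)/(k^2 + k*(-8 + I) - 8*I)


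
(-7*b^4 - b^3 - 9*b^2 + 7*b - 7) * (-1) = 7*b^4 + b^3 + 9*b^2 - 7*b + 7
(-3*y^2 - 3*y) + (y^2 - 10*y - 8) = -2*y^2 - 13*y - 8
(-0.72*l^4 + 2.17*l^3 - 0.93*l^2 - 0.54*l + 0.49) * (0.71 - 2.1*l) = 1.512*l^5 - 5.0682*l^4 + 3.4937*l^3 + 0.4737*l^2 - 1.4124*l + 0.3479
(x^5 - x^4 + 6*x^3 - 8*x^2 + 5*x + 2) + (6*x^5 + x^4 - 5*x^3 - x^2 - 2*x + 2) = 7*x^5 + x^3 - 9*x^2 + 3*x + 4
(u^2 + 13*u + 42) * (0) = 0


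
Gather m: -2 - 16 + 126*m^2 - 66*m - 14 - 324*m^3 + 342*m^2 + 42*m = -324*m^3 + 468*m^2 - 24*m - 32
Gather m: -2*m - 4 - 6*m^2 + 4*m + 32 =-6*m^2 + 2*m + 28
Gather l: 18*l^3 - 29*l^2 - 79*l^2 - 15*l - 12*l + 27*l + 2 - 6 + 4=18*l^3 - 108*l^2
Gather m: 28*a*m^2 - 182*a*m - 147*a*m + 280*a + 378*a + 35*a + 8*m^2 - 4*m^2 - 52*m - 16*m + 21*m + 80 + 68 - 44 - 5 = 693*a + m^2*(28*a + 4) + m*(-329*a - 47) + 99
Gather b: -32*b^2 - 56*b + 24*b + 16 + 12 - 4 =-32*b^2 - 32*b + 24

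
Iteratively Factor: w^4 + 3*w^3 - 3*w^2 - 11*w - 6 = (w + 3)*(w^3 - 3*w - 2) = (w + 1)*(w + 3)*(w^2 - w - 2) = (w + 1)^2*(w + 3)*(w - 2)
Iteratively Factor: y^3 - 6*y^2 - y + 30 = (y - 5)*(y^2 - y - 6) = (y - 5)*(y + 2)*(y - 3)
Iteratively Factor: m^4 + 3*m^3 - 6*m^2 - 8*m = (m + 1)*(m^3 + 2*m^2 - 8*m) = m*(m + 1)*(m^2 + 2*m - 8) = m*(m + 1)*(m + 4)*(m - 2)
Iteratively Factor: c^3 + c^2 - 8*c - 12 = (c + 2)*(c^2 - c - 6) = (c + 2)^2*(c - 3)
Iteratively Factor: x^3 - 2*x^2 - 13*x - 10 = (x + 1)*(x^2 - 3*x - 10) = (x + 1)*(x + 2)*(x - 5)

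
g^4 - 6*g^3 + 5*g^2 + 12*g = g*(g - 4)*(g - 3)*(g + 1)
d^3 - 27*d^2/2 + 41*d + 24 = (d - 8)*(d - 6)*(d + 1/2)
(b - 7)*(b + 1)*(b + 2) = b^3 - 4*b^2 - 19*b - 14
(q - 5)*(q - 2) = q^2 - 7*q + 10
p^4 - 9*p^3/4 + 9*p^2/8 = p^2*(p - 3/2)*(p - 3/4)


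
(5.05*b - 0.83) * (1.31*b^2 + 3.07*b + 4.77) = 6.6155*b^3 + 14.4162*b^2 + 21.5404*b - 3.9591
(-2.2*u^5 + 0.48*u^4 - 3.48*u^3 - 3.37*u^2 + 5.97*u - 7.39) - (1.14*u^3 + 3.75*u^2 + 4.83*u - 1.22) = -2.2*u^5 + 0.48*u^4 - 4.62*u^3 - 7.12*u^2 + 1.14*u - 6.17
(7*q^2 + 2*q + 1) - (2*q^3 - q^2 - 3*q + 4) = -2*q^3 + 8*q^2 + 5*q - 3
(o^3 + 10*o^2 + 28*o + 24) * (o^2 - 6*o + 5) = o^5 + 4*o^4 - 27*o^3 - 94*o^2 - 4*o + 120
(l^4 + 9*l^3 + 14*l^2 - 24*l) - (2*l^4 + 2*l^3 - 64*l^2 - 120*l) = -l^4 + 7*l^3 + 78*l^2 + 96*l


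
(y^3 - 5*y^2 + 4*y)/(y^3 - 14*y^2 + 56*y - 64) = y*(y - 1)/(y^2 - 10*y + 16)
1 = 1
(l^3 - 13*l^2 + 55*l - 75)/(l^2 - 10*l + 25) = l - 3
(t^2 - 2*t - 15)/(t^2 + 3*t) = (t - 5)/t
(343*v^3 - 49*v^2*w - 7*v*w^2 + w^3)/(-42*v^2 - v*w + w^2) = (-49*v^2 + w^2)/(6*v + w)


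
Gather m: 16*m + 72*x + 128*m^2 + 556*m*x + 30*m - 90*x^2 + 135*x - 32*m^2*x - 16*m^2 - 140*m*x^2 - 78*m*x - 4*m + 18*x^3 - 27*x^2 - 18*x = m^2*(112 - 32*x) + m*(-140*x^2 + 478*x + 42) + 18*x^3 - 117*x^2 + 189*x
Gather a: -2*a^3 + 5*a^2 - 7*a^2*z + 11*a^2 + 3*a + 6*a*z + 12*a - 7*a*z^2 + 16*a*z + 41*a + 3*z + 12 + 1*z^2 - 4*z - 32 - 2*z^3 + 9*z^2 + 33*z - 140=-2*a^3 + a^2*(16 - 7*z) + a*(-7*z^2 + 22*z + 56) - 2*z^3 + 10*z^2 + 32*z - 160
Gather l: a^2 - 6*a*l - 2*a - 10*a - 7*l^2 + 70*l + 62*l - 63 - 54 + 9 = a^2 - 12*a - 7*l^2 + l*(132 - 6*a) - 108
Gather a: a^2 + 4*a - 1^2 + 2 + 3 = a^2 + 4*a + 4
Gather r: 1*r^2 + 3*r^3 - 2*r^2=3*r^3 - r^2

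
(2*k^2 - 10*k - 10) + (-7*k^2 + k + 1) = -5*k^2 - 9*k - 9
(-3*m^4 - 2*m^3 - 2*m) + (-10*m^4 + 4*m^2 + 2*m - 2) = -13*m^4 - 2*m^3 + 4*m^2 - 2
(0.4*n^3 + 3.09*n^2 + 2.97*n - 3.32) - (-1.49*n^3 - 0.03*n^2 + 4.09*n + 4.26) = 1.89*n^3 + 3.12*n^2 - 1.12*n - 7.58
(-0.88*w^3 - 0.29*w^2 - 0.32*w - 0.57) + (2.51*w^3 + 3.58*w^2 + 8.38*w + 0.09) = 1.63*w^3 + 3.29*w^2 + 8.06*w - 0.48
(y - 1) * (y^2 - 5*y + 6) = y^3 - 6*y^2 + 11*y - 6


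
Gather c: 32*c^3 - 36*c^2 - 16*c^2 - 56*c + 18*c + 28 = 32*c^3 - 52*c^2 - 38*c + 28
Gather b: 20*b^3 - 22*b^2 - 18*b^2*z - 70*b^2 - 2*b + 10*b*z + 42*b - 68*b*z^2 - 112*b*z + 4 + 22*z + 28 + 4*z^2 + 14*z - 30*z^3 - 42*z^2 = 20*b^3 + b^2*(-18*z - 92) + b*(-68*z^2 - 102*z + 40) - 30*z^3 - 38*z^2 + 36*z + 32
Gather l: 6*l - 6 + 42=6*l + 36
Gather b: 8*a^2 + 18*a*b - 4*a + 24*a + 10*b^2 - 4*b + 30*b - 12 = 8*a^2 + 20*a + 10*b^2 + b*(18*a + 26) - 12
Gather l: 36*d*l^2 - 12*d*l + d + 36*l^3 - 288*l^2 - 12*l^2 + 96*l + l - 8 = d + 36*l^3 + l^2*(36*d - 300) + l*(97 - 12*d) - 8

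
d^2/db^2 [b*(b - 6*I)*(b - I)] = 6*b - 14*I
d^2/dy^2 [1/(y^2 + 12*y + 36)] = 6/(y^4 + 24*y^3 + 216*y^2 + 864*y + 1296)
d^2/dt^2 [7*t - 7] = 0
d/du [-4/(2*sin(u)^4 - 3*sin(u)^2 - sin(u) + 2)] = -4*(2*sin(3*u) + 1)*cos(u)/(2*sin(u)^4 - 3*sin(u)^2 - sin(u) + 2)^2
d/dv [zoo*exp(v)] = zoo*exp(v)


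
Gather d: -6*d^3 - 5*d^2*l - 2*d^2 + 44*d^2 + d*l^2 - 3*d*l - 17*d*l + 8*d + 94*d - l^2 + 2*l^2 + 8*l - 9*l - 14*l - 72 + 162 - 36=-6*d^3 + d^2*(42 - 5*l) + d*(l^2 - 20*l + 102) + l^2 - 15*l + 54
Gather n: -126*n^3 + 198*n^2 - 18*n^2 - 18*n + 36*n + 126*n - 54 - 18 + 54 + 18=-126*n^3 + 180*n^2 + 144*n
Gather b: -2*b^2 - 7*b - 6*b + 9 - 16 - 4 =-2*b^2 - 13*b - 11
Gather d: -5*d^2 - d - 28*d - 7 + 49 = -5*d^2 - 29*d + 42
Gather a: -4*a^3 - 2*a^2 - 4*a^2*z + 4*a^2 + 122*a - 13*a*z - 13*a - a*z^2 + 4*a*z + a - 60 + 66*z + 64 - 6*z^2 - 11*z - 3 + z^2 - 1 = -4*a^3 + a^2*(2 - 4*z) + a*(-z^2 - 9*z + 110) - 5*z^2 + 55*z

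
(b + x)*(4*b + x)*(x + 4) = 4*b^2*x + 16*b^2 + 5*b*x^2 + 20*b*x + x^3 + 4*x^2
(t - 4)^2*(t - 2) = t^3 - 10*t^2 + 32*t - 32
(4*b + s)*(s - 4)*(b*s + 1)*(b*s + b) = 4*b^3*s^3 - 12*b^3*s^2 - 16*b^3*s + b^2*s^4 - 3*b^2*s^3 - 12*b^2*s - 16*b^2 + b*s^3 - 3*b*s^2 - 4*b*s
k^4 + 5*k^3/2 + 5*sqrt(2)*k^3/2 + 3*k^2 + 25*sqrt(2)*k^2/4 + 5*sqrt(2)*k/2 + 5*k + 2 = (k + 1/2)*(k + 2)*(k + sqrt(2)/2)*(k + 2*sqrt(2))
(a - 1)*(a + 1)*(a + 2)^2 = a^4 + 4*a^3 + 3*a^2 - 4*a - 4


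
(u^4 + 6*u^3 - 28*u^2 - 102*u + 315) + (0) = u^4 + 6*u^3 - 28*u^2 - 102*u + 315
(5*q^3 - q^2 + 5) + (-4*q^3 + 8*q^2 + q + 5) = q^3 + 7*q^2 + q + 10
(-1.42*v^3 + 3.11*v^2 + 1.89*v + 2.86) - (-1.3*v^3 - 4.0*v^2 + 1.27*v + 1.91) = -0.12*v^3 + 7.11*v^2 + 0.62*v + 0.95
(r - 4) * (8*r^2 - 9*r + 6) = 8*r^3 - 41*r^2 + 42*r - 24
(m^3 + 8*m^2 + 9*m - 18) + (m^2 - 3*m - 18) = m^3 + 9*m^2 + 6*m - 36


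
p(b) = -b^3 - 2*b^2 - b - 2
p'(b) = -3*b^2 - 4*b - 1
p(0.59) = -3.49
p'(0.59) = -4.40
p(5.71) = -259.09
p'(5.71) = -121.65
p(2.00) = -20.00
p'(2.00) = -21.00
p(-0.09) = -1.93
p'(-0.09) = -0.66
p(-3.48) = 19.40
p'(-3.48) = -23.41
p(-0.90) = -1.99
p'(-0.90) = 0.17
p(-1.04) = -2.00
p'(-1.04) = -0.08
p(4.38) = -128.78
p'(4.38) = -76.07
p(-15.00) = 2938.00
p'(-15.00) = -616.00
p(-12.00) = 1450.00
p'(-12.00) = -385.00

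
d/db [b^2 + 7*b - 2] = 2*b + 7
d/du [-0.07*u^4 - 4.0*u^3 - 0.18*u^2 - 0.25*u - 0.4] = -0.28*u^3 - 12.0*u^2 - 0.36*u - 0.25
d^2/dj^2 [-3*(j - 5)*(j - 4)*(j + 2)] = 42 - 18*j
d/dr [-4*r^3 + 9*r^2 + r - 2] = -12*r^2 + 18*r + 1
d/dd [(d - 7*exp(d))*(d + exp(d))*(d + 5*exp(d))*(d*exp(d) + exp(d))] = (d^4 - 2*d^3*exp(d) + 5*d^3 - 111*d^2*exp(2*d) - 5*d^2*exp(d) + 3*d^2 - 140*d*exp(3*d) - 185*d*exp(2*d) - 2*d*exp(d) - 175*exp(3*d) - 37*exp(2*d))*exp(d)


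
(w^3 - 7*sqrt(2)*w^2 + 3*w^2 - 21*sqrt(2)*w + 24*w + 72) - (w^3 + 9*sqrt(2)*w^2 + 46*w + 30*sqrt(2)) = -16*sqrt(2)*w^2 + 3*w^2 - 21*sqrt(2)*w - 22*w - 30*sqrt(2) + 72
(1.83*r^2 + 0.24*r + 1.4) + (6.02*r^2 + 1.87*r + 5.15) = 7.85*r^2 + 2.11*r + 6.55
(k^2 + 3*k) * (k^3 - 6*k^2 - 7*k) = k^5 - 3*k^4 - 25*k^3 - 21*k^2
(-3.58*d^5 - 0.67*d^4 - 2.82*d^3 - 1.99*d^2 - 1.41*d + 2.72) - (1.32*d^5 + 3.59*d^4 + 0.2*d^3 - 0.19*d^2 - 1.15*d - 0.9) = -4.9*d^5 - 4.26*d^4 - 3.02*d^3 - 1.8*d^2 - 0.26*d + 3.62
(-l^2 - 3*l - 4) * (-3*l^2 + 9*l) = 3*l^4 - 15*l^2 - 36*l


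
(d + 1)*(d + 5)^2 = d^3 + 11*d^2 + 35*d + 25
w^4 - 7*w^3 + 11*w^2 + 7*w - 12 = (w - 4)*(w - 3)*(w - 1)*(w + 1)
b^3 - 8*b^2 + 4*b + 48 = (b - 6)*(b - 4)*(b + 2)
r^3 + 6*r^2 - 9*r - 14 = (r - 2)*(r + 1)*(r + 7)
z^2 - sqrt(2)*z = z*(z - sqrt(2))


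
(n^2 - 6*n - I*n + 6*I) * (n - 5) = n^3 - 11*n^2 - I*n^2 + 30*n + 11*I*n - 30*I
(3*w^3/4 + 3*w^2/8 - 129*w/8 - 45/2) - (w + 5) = 3*w^3/4 + 3*w^2/8 - 137*w/8 - 55/2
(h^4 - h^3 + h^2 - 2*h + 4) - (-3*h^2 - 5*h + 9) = h^4 - h^3 + 4*h^2 + 3*h - 5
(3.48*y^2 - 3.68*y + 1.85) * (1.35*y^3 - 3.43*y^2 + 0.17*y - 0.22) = 4.698*y^5 - 16.9044*y^4 + 15.7115*y^3 - 7.7367*y^2 + 1.1241*y - 0.407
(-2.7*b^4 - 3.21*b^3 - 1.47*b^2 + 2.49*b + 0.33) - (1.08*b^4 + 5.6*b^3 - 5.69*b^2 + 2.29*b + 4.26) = -3.78*b^4 - 8.81*b^3 + 4.22*b^2 + 0.2*b - 3.93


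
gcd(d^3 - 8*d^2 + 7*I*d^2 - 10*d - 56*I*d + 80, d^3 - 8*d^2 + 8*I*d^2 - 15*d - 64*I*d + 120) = d^2 + d*(-8 + 5*I) - 40*I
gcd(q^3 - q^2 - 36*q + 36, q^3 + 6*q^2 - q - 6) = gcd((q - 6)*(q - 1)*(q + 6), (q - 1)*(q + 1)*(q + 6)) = q^2 + 5*q - 6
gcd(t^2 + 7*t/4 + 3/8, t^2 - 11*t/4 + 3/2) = 1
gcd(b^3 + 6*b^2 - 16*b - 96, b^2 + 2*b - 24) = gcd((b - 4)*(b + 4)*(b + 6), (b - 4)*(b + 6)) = b^2 + 2*b - 24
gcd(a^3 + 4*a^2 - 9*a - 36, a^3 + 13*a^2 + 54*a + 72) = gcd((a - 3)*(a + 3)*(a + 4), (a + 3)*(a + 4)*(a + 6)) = a^2 + 7*a + 12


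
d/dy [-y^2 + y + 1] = 1 - 2*y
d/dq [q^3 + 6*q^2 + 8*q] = 3*q^2 + 12*q + 8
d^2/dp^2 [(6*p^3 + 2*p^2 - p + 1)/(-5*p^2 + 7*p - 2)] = 6*(-93*p^3 + 79*p^2 + p - 11)/(125*p^6 - 525*p^5 + 885*p^4 - 763*p^3 + 354*p^2 - 84*p + 8)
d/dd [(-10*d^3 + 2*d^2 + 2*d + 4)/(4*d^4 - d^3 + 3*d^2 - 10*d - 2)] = 2*(20*d^6 - 8*d^5 - 26*d^4 + 70*d^3 + 23*d^2 - 16*d + 18)/(16*d^8 - 8*d^7 + 25*d^6 - 86*d^5 + 13*d^4 - 56*d^3 + 88*d^2 + 40*d + 4)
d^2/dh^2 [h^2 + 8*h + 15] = 2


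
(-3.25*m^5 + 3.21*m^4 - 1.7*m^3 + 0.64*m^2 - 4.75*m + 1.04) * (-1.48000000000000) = 4.81*m^5 - 4.7508*m^4 + 2.516*m^3 - 0.9472*m^2 + 7.03*m - 1.5392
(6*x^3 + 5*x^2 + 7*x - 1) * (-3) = -18*x^3 - 15*x^2 - 21*x + 3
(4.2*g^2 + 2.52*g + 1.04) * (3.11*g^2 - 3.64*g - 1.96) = 13.062*g^4 - 7.4508*g^3 - 14.1704*g^2 - 8.7248*g - 2.0384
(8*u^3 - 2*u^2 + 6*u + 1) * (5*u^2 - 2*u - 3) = 40*u^5 - 26*u^4 + 10*u^3 - u^2 - 20*u - 3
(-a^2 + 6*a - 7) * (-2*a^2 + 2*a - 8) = 2*a^4 - 14*a^3 + 34*a^2 - 62*a + 56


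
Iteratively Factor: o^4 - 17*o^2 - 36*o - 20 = (o + 1)*(o^3 - o^2 - 16*o - 20) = (o + 1)*(o + 2)*(o^2 - 3*o - 10) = (o + 1)*(o + 2)^2*(o - 5)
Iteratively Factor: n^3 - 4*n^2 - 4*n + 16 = (n - 2)*(n^2 - 2*n - 8) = (n - 2)*(n + 2)*(n - 4)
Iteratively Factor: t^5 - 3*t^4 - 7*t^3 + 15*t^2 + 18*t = (t + 2)*(t^4 - 5*t^3 + 3*t^2 + 9*t) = t*(t + 2)*(t^3 - 5*t^2 + 3*t + 9) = t*(t - 3)*(t + 2)*(t^2 - 2*t - 3) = t*(t - 3)*(t + 1)*(t + 2)*(t - 3)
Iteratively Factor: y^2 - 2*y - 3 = (y + 1)*(y - 3)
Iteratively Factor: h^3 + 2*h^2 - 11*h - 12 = (h + 4)*(h^2 - 2*h - 3) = (h - 3)*(h + 4)*(h + 1)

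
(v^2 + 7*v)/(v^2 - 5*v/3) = 3*(v + 7)/(3*v - 5)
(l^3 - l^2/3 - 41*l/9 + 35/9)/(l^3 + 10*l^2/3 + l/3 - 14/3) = (l - 5/3)/(l + 2)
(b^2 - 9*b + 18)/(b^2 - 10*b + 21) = (b - 6)/(b - 7)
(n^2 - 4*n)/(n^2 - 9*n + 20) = n/(n - 5)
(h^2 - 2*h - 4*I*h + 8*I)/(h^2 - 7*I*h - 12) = (h - 2)/(h - 3*I)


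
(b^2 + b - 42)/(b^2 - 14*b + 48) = (b + 7)/(b - 8)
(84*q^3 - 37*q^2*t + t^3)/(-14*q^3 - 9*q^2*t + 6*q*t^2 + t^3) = (-12*q^2 + 7*q*t - t^2)/(2*q^2 + q*t - t^2)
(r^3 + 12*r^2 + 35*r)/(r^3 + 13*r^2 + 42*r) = (r + 5)/(r + 6)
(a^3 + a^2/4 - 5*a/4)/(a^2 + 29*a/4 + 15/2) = a*(a - 1)/(a + 6)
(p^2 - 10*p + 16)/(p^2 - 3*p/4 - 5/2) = 4*(p - 8)/(4*p + 5)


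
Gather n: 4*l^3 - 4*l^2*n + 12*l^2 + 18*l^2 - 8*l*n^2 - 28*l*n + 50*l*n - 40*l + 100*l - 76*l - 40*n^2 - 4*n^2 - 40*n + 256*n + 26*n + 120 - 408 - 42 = 4*l^3 + 30*l^2 - 16*l + n^2*(-8*l - 44) + n*(-4*l^2 + 22*l + 242) - 330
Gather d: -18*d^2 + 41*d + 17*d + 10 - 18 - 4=-18*d^2 + 58*d - 12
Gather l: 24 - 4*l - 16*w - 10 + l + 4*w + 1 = -3*l - 12*w + 15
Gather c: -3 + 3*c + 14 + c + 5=4*c + 16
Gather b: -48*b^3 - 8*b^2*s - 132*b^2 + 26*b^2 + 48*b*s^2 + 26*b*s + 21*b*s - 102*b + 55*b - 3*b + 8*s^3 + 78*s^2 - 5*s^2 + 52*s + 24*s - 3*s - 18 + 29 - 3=-48*b^3 + b^2*(-8*s - 106) + b*(48*s^2 + 47*s - 50) + 8*s^3 + 73*s^2 + 73*s + 8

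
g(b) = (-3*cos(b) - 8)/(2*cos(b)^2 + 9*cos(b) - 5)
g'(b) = (4*sin(b)*cos(b) + 9*sin(b))*(-3*cos(b) - 8)/(2*cos(b)^2 + 9*cos(b) - 5)^2 + 3*sin(b)/(2*cos(b)^2 + 9*cos(b) - 5) = (6*sin(b)^2 - 32*cos(b) - 93)*sin(b)/(9*cos(b) + cos(2*b) - 4)^2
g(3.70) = 0.49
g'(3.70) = 0.27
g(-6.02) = -1.96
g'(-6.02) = -1.04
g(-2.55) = 0.50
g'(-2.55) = 0.29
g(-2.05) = 0.76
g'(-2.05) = 0.86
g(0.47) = -2.31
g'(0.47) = -2.56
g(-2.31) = 0.59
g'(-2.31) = 0.49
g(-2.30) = 0.59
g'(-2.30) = 0.50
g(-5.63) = -3.05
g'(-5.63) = -6.08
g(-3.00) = 0.42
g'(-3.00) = 0.06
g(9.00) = 0.46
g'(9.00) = -0.19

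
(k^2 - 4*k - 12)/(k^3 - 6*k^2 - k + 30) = (k - 6)/(k^2 - 8*k + 15)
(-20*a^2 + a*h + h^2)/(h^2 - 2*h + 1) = (-20*a^2 + a*h + h^2)/(h^2 - 2*h + 1)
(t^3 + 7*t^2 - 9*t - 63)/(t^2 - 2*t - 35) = (-t^3 - 7*t^2 + 9*t + 63)/(-t^2 + 2*t + 35)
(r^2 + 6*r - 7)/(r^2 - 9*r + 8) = (r + 7)/(r - 8)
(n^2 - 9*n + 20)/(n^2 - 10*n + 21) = (n^2 - 9*n + 20)/(n^2 - 10*n + 21)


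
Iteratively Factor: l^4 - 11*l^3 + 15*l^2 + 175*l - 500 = (l - 5)*(l^3 - 6*l^2 - 15*l + 100) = (l - 5)*(l + 4)*(l^2 - 10*l + 25) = (l - 5)^2*(l + 4)*(l - 5)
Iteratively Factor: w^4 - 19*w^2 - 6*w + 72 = (w + 3)*(w^3 - 3*w^2 - 10*w + 24) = (w - 2)*(w + 3)*(w^2 - w - 12) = (w - 4)*(w - 2)*(w + 3)*(w + 3)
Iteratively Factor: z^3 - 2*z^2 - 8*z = (z + 2)*(z^2 - 4*z) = z*(z + 2)*(z - 4)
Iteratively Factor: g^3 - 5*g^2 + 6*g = (g - 2)*(g^2 - 3*g) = (g - 3)*(g - 2)*(g)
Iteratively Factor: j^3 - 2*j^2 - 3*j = (j + 1)*(j^2 - 3*j) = (j - 3)*(j + 1)*(j)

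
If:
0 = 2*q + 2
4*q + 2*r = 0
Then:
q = -1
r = 2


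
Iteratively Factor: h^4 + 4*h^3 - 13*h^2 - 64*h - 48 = (h + 4)*(h^3 - 13*h - 12) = (h - 4)*(h + 4)*(h^2 + 4*h + 3) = (h - 4)*(h + 3)*(h + 4)*(h + 1)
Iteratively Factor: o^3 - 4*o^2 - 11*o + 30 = (o - 5)*(o^2 + o - 6) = (o - 5)*(o + 3)*(o - 2)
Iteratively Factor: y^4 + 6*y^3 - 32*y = (y + 4)*(y^3 + 2*y^2 - 8*y) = (y + 4)^2*(y^2 - 2*y) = (y - 2)*(y + 4)^2*(y)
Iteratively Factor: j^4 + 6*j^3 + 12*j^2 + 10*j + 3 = (j + 1)*(j^3 + 5*j^2 + 7*j + 3) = (j + 1)*(j + 3)*(j^2 + 2*j + 1) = (j + 1)^2*(j + 3)*(j + 1)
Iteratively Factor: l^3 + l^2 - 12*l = (l + 4)*(l^2 - 3*l) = l*(l + 4)*(l - 3)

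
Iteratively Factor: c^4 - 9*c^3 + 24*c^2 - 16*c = (c - 4)*(c^3 - 5*c^2 + 4*c) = c*(c - 4)*(c^2 - 5*c + 4) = c*(c - 4)*(c - 1)*(c - 4)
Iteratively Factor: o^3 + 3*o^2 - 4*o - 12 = (o + 2)*(o^2 + o - 6) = (o + 2)*(o + 3)*(o - 2)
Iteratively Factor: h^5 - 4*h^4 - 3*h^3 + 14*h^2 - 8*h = (h - 4)*(h^4 - 3*h^2 + 2*h) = (h - 4)*(h + 2)*(h^3 - 2*h^2 + h) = (h - 4)*(h - 1)*(h + 2)*(h^2 - h) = (h - 4)*(h - 1)^2*(h + 2)*(h)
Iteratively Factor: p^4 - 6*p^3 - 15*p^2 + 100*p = (p - 5)*(p^3 - p^2 - 20*p) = (p - 5)*(p + 4)*(p^2 - 5*p) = (p - 5)^2*(p + 4)*(p)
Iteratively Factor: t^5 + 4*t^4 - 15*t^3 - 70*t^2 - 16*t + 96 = (t - 1)*(t^4 + 5*t^3 - 10*t^2 - 80*t - 96) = (t - 1)*(t + 4)*(t^3 + t^2 - 14*t - 24) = (t - 1)*(t + 2)*(t + 4)*(t^2 - t - 12) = (t - 4)*(t - 1)*(t + 2)*(t + 4)*(t + 3)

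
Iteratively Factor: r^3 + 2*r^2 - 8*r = (r + 4)*(r^2 - 2*r) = (r - 2)*(r + 4)*(r)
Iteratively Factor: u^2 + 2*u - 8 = (u + 4)*(u - 2)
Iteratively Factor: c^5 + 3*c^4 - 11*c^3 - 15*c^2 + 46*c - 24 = (c - 1)*(c^4 + 4*c^3 - 7*c^2 - 22*c + 24) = (c - 1)^2*(c^3 + 5*c^2 - 2*c - 24) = (c - 1)^2*(c + 3)*(c^2 + 2*c - 8) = (c - 1)^2*(c + 3)*(c + 4)*(c - 2)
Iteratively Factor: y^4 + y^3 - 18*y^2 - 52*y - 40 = (y + 2)*(y^3 - y^2 - 16*y - 20) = (y + 2)^2*(y^2 - 3*y - 10) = (y + 2)^3*(y - 5)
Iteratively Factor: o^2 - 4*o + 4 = (o - 2)*(o - 2)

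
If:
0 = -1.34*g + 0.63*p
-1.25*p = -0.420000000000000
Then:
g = 0.16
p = 0.34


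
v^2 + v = v*(v + 1)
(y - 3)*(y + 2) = y^2 - y - 6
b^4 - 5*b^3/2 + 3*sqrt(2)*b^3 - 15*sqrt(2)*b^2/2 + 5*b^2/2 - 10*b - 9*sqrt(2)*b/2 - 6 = (b - 3)*(b + 1/2)*(b + sqrt(2))*(b + 2*sqrt(2))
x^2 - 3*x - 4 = (x - 4)*(x + 1)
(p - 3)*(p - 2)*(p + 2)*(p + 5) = p^4 + 2*p^3 - 19*p^2 - 8*p + 60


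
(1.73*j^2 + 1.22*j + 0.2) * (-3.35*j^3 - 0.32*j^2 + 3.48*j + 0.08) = -5.7955*j^5 - 4.6406*j^4 + 4.96*j^3 + 4.32*j^2 + 0.7936*j + 0.016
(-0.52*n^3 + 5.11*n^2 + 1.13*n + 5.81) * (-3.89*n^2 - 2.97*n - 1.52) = 2.0228*n^5 - 18.3335*n^4 - 18.782*n^3 - 33.7242*n^2 - 18.9733*n - 8.8312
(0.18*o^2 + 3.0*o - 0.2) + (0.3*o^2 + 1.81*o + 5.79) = 0.48*o^2 + 4.81*o + 5.59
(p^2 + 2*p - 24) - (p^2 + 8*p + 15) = -6*p - 39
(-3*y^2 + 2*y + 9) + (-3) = -3*y^2 + 2*y + 6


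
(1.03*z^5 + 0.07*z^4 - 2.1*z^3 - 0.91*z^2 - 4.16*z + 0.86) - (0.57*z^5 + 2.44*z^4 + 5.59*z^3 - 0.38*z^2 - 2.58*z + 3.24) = 0.46*z^5 - 2.37*z^4 - 7.69*z^3 - 0.53*z^2 - 1.58*z - 2.38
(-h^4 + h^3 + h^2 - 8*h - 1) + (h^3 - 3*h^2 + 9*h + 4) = -h^4 + 2*h^3 - 2*h^2 + h + 3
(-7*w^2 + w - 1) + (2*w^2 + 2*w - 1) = -5*w^2 + 3*w - 2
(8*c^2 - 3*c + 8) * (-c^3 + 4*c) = -8*c^5 + 3*c^4 + 24*c^3 - 12*c^2 + 32*c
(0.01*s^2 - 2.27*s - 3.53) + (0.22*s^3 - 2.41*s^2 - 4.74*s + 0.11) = 0.22*s^3 - 2.4*s^2 - 7.01*s - 3.42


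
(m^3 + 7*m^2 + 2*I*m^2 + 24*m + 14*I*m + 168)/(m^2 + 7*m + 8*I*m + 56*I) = (m^2 + 2*I*m + 24)/(m + 8*I)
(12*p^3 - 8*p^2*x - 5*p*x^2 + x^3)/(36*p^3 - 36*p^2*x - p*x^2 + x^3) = (2*p + x)/(6*p + x)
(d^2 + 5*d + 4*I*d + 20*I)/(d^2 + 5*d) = (d + 4*I)/d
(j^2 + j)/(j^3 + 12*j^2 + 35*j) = (j + 1)/(j^2 + 12*j + 35)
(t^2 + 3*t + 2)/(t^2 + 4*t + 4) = (t + 1)/(t + 2)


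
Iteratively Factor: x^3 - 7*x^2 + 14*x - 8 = (x - 4)*(x^2 - 3*x + 2) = (x - 4)*(x - 2)*(x - 1)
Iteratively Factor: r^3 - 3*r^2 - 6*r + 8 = (r + 2)*(r^2 - 5*r + 4) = (r - 4)*(r + 2)*(r - 1)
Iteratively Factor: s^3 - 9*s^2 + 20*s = (s - 4)*(s^2 - 5*s) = s*(s - 4)*(s - 5)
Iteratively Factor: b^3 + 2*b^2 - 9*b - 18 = (b + 2)*(b^2 - 9) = (b + 2)*(b + 3)*(b - 3)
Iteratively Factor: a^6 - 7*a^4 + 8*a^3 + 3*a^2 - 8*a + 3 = (a - 1)*(a^5 + a^4 - 6*a^3 + 2*a^2 + 5*a - 3) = (a - 1)*(a + 3)*(a^4 - 2*a^3 + 2*a - 1) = (a - 1)^2*(a + 3)*(a^3 - a^2 - a + 1) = (a - 1)^3*(a + 3)*(a^2 - 1) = (a - 1)^4*(a + 3)*(a + 1)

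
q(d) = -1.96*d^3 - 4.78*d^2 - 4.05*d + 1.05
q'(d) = -5.88*d^2 - 9.56*d - 4.05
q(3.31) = -135.80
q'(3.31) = -100.12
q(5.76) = -555.43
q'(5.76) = -254.20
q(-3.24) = 30.66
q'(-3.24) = -34.80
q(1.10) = -11.80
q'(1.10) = -21.68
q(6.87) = -887.89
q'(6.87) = -347.24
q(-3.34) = 34.28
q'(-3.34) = -37.71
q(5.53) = -498.98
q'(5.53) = -236.73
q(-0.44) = 2.07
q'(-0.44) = -0.98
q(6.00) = -618.69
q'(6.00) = -273.09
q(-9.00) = 1079.16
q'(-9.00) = -394.29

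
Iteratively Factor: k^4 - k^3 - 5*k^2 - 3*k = (k + 1)*(k^3 - 2*k^2 - 3*k) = (k - 3)*(k + 1)*(k^2 + k) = (k - 3)*(k + 1)^2*(k)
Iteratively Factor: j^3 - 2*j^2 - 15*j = (j)*(j^2 - 2*j - 15) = j*(j - 5)*(j + 3)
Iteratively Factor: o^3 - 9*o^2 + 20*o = (o)*(o^2 - 9*o + 20) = o*(o - 5)*(o - 4)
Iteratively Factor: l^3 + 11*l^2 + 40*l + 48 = (l + 4)*(l^2 + 7*l + 12) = (l + 3)*(l + 4)*(l + 4)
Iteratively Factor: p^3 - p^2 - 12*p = (p + 3)*(p^2 - 4*p) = p*(p + 3)*(p - 4)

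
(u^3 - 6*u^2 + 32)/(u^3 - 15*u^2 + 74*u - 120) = (u^2 - 2*u - 8)/(u^2 - 11*u + 30)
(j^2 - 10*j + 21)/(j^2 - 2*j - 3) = (j - 7)/(j + 1)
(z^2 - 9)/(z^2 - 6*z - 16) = (9 - z^2)/(-z^2 + 6*z + 16)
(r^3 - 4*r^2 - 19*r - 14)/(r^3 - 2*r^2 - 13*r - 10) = (r - 7)/(r - 5)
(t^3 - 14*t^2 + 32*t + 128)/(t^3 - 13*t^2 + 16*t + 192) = (t + 2)/(t + 3)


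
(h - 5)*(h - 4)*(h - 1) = h^3 - 10*h^2 + 29*h - 20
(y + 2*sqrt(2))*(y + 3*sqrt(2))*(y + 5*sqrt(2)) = y^3 + 10*sqrt(2)*y^2 + 62*y + 60*sqrt(2)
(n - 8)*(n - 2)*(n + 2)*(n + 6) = n^4 - 2*n^3 - 52*n^2 + 8*n + 192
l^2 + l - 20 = (l - 4)*(l + 5)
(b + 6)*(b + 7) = b^2 + 13*b + 42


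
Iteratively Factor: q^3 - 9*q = (q - 3)*(q^2 + 3*q) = (q - 3)*(q + 3)*(q)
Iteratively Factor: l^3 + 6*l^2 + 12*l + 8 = (l + 2)*(l^2 + 4*l + 4) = (l + 2)^2*(l + 2)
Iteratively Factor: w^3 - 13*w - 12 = (w - 4)*(w^2 + 4*w + 3) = (w - 4)*(w + 1)*(w + 3)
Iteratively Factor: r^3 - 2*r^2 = (r - 2)*(r^2) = r*(r - 2)*(r)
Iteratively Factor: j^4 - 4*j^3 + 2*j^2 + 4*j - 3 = (j - 1)*(j^3 - 3*j^2 - j + 3) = (j - 3)*(j - 1)*(j^2 - 1) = (j - 3)*(j - 1)*(j + 1)*(j - 1)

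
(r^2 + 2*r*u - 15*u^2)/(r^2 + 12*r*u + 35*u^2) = (r - 3*u)/(r + 7*u)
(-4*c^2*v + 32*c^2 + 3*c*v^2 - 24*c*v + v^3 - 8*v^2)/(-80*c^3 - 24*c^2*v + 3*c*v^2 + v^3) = (-c*v + 8*c + v^2 - 8*v)/(-20*c^2 - c*v + v^2)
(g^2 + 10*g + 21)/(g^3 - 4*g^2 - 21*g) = (g + 7)/(g*(g - 7))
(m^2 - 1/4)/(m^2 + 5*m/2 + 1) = (m - 1/2)/(m + 2)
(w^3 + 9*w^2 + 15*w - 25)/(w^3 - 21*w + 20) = (w + 5)/(w - 4)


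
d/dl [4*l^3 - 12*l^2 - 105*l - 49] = 12*l^2 - 24*l - 105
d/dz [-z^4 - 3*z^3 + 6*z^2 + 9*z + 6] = -4*z^3 - 9*z^2 + 12*z + 9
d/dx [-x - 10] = -1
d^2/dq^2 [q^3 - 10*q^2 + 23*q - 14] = 6*q - 20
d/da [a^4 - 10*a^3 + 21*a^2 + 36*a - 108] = 4*a^3 - 30*a^2 + 42*a + 36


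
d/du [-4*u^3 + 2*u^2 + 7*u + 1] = -12*u^2 + 4*u + 7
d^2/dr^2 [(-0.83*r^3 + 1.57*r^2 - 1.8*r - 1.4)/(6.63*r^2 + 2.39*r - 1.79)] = (-5.6843418860808e-14*r^5 - 5.6843418860808e-14*r^4 - 237.182806*r^3 - 236.139288*r^2 - 277.231458*r - 54.563726)/(291.434247*r^6 + 315.170973*r^5 - 122.434884*r^4 - 156.530899*r^3 + 33.055572*r^2 + 22.973397*r - 5.735339)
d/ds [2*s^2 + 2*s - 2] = 4*s + 2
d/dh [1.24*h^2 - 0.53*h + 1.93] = 2.48*h - 0.53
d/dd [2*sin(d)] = 2*cos(d)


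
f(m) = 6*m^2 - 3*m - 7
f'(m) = 12*m - 3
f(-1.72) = 15.91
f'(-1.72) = -23.64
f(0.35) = -7.32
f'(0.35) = 1.20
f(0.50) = -7.00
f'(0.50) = 3.00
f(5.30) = 145.64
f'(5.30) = 60.60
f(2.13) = 13.83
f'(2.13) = 22.56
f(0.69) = -6.21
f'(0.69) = 5.28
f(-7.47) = 350.22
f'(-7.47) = -92.64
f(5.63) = 166.29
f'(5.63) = 64.56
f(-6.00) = 227.00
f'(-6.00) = -75.00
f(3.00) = 38.00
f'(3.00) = 33.00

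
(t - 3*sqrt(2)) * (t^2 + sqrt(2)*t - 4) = t^3 - 2*sqrt(2)*t^2 - 10*t + 12*sqrt(2)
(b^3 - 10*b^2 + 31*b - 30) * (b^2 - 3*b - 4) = b^5 - 13*b^4 + 57*b^3 - 83*b^2 - 34*b + 120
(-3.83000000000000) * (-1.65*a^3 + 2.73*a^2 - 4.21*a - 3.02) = 6.3195*a^3 - 10.4559*a^2 + 16.1243*a + 11.5666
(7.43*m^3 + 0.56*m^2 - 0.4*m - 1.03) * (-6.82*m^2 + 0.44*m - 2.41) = -50.6726*m^5 - 0.55*m^4 - 14.9319*m^3 + 5.499*m^2 + 0.5108*m + 2.4823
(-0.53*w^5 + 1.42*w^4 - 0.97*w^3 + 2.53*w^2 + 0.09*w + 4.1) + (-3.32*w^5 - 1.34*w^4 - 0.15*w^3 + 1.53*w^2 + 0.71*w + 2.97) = -3.85*w^5 + 0.0799999999999998*w^4 - 1.12*w^3 + 4.06*w^2 + 0.8*w + 7.07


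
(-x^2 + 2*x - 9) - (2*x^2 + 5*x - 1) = -3*x^2 - 3*x - 8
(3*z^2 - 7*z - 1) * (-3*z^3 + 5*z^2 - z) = -9*z^5 + 36*z^4 - 35*z^3 + 2*z^2 + z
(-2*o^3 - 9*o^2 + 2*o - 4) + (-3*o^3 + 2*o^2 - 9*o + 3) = -5*o^3 - 7*o^2 - 7*o - 1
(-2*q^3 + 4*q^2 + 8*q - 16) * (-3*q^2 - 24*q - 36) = 6*q^5 + 36*q^4 - 48*q^3 - 288*q^2 + 96*q + 576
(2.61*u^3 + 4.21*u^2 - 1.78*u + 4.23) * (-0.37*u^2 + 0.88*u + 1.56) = -0.9657*u^5 + 0.7391*u^4 + 8.435*u^3 + 3.4361*u^2 + 0.9456*u + 6.5988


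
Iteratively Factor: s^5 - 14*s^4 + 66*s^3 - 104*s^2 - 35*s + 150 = (s - 5)*(s^4 - 9*s^3 + 21*s^2 + s - 30) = (s - 5)*(s - 3)*(s^3 - 6*s^2 + 3*s + 10) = (s - 5)*(s - 3)*(s + 1)*(s^2 - 7*s + 10) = (s - 5)^2*(s - 3)*(s + 1)*(s - 2)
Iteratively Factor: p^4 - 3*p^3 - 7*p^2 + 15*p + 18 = (p - 3)*(p^3 - 7*p - 6) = (p - 3)^2*(p^2 + 3*p + 2) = (p - 3)^2*(p + 2)*(p + 1)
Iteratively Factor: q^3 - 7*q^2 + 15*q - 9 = (q - 1)*(q^2 - 6*q + 9) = (q - 3)*(q - 1)*(q - 3)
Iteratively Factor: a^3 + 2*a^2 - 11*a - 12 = (a + 4)*(a^2 - 2*a - 3) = (a - 3)*(a + 4)*(a + 1)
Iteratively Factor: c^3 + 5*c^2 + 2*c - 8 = (c - 1)*(c^2 + 6*c + 8) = (c - 1)*(c + 2)*(c + 4)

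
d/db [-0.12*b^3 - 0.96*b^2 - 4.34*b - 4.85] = -0.36*b^2 - 1.92*b - 4.34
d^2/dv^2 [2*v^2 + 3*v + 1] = 4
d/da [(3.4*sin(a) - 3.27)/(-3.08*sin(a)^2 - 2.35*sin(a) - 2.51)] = (10.472*sin(a)^2 - 20.1432*sin(a) - 16.2185)*cos(a)/(9.4864*sin(a)^4 + 14.476*sin(a)^3 + 20.9841*sin(a)^2 + 11.797*sin(a) + 6.3001)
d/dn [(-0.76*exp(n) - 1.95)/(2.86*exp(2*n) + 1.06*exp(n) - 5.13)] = (2.1736*exp(2*n) + 11.154*exp(n) + 5.9658)*exp(n)/(8.1796*exp(4*n) + 6.0632*exp(3*n) - 28.22*exp(2*n) - 10.8756*exp(n) + 26.3169)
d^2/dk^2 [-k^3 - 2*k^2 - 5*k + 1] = -6*k - 4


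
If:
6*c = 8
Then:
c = 4/3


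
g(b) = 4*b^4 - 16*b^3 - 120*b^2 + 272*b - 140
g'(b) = 16*b^3 - 48*b^2 - 240*b + 272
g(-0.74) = -399.31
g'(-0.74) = 416.83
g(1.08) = -0.92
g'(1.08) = -23.03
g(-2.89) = -1263.10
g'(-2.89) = 178.50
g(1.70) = -69.60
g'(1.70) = -196.11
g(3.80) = -883.10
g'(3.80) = -455.17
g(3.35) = -673.25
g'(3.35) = -469.15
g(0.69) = -13.80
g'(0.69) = 88.80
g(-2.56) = -1182.52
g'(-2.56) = 303.39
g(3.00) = -512.00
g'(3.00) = -448.00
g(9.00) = 7168.00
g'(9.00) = 5888.00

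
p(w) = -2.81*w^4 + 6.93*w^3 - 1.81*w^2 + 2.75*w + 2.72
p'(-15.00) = 42669.80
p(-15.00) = -166090.78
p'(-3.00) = 504.20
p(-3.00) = -436.54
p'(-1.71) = 125.93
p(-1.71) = -65.95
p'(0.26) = 3.02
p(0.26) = 3.42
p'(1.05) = 8.86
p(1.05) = 8.22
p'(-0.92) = 32.43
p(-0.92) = -8.75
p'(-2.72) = 392.60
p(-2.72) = -311.42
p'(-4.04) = 1097.86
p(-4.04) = -1243.46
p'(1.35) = 8.10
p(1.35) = 10.85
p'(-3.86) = 972.93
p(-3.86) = -1057.24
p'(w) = -11.24*w^3 + 20.79*w^2 - 3.62*w + 2.75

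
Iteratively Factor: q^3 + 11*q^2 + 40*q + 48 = (q + 4)*(q^2 + 7*q + 12) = (q + 4)^2*(q + 3)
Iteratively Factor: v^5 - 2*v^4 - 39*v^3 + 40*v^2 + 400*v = (v + 4)*(v^4 - 6*v^3 - 15*v^2 + 100*v) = v*(v + 4)*(v^3 - 6*v^2 - 15*v + 100) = v*(v - 5)*(v + 4)*(v^2 - v - 20) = v*(v - 5)*(v + 4)^2*(v - 5)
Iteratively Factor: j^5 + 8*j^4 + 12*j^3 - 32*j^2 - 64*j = (j)*(j^4 + 8*j^3 + 12*j^2 - 32*j - 64) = j*(j + 2)*(j^3 + 6*j^2 - 32) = j*(j + 2)*(j + 4)*(j^2 + 2*j - 8) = j*(j - 2)*(j + 2)*(j + 4)*(j + 4)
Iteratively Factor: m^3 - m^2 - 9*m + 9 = (m + 3)*(m^2 - 4*m + 3) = (m - 1)*(m + 3)*(m - 3)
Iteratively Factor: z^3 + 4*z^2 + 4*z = (z + 2)*(z^2 + 2*z) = (z + 2)^2*(z)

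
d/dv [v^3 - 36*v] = 3*v^2 - 36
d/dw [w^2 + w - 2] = 2*w + 1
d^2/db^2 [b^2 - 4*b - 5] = 2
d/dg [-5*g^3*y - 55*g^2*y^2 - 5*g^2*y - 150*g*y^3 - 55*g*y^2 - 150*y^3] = 5*y*(-3*g^2 - 22*g*y - 2*g - 30*y^2 - 11*y)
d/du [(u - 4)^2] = 2*u - 8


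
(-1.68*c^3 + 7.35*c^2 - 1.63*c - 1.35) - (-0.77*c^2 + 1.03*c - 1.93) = -1.68*c^3 + 8.12*c^2 - 2.66*c + 0.58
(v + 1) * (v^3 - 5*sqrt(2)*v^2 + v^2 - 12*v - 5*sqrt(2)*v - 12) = v^4 - 5*sqrt(2)*v^3 + 2*v^3 - 10*sqrt(2)*v^2 - 11*v^2 - 24*v - 5*sqrt(2)*v - 12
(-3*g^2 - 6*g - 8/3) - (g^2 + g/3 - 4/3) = -4*g^2 - 19*g/3 - 4/3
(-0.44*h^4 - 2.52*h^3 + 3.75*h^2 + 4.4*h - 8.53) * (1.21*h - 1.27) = -0.5324*h^5 - 2.4904*h^4 + 7.7379*h^3 + 0.5615*h^2 - 15.9093*h + 10.8331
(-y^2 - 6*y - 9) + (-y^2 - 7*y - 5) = -2*y^2 - 13*y - 14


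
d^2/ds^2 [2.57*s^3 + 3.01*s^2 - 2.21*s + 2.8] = 15.42*s + 6.02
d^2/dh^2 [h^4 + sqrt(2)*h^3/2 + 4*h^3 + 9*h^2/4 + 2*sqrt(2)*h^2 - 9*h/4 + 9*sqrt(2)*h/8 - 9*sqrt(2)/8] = 12*h^2 + 3*sqrt(2)*h + 24*h + 9/2 + 4*sqrt(2)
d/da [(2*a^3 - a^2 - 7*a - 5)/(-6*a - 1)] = (-24*a^3 + 2*a - 23)/(36*a^2 + 12*a + 1)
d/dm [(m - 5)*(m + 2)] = 2*m - 3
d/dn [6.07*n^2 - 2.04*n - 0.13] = 12.14*n - 2.04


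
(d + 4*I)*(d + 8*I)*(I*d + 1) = I*d^3 - 11*d^2 - 20*I*d - 32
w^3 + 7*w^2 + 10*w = w*(w + 2)*(w + 5)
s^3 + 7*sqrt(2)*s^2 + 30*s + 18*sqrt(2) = (s + sqrt(2))*(s + 3*sqrt(2))^2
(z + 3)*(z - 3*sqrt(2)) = z^2 - 3*sqrt(2)*z + 3*z - 9*sqrt(2)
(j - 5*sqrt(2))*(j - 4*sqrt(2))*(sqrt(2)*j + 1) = sqrt(2)*j^3 - 17*j^2 + 31*sqrt(2)*j + 40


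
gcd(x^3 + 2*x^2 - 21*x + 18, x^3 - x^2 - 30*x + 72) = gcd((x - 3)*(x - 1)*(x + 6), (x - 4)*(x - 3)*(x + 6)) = x^2 + 3*x - 18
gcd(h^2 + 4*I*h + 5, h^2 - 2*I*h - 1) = h - I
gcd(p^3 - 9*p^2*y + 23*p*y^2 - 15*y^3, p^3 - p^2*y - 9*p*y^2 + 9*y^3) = p^2 - 4*p*y + 3*y^2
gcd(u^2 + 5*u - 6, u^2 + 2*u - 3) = u - 1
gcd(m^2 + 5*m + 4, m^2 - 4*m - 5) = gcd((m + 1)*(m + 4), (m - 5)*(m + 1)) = m + 1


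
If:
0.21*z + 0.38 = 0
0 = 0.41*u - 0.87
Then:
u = 2.12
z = -1.81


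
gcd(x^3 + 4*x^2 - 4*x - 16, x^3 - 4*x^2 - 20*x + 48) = x^2 + 2*x - 8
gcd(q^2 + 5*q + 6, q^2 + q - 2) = q + 2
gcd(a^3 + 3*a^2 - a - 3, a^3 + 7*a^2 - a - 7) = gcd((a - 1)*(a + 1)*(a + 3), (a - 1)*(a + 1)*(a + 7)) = a^2 - 1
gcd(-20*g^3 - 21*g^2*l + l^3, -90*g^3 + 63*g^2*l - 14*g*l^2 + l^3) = 5*g - l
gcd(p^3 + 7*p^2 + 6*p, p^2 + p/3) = p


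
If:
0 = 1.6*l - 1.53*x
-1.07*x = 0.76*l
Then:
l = 0.00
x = 0.00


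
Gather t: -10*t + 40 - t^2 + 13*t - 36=-t^2 + 3*t + 4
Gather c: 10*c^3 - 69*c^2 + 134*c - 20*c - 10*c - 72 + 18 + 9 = 10*c^3 - 69*c^2 + 104*c - 45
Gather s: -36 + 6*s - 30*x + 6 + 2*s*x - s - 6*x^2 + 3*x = s*(2*x + 5) - 6*x^2 - 27*x - 30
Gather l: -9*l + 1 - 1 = -9*l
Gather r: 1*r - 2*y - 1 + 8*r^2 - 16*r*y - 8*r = 8*r^2 + r*(-16*y - 7) - 2*y - 1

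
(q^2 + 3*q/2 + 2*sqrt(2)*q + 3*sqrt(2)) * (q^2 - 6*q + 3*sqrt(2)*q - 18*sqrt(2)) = q^4 - 9*q^3/2 + 5*sqrt(2)*q^3 - 45*sqrt(2)*q^2/2 + 3*q^2 - 45*sqrt(2)*q - 54*q - 108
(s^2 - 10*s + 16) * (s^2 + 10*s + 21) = s^4 - 63*s^2 - 50*s + 336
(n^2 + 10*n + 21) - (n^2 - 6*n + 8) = 16*n + 13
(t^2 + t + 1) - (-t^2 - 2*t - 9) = 2*t^2 + 3*t + 10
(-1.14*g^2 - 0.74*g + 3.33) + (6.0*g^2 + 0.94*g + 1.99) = 4.86*g^2 + 0.2*g + 5.32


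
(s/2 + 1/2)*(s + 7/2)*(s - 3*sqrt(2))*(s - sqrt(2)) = s^4/2 - 2*sqrt(2)*s^3 + 9*s^3/4 - 9*sqrt(2)*s^2 + 19*s^2/4 - 7*sqrt(2)*s + 27*s/2 + 21/2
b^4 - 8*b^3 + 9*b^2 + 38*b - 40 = (b - 5)*(b - 4)*(b - 1)*(b + 2)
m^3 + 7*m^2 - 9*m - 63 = (m - 3)*(m + 3)*(m + 7)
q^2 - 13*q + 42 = (q - 7)*(q - 6)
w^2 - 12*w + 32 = (w - 8)*(w - 4)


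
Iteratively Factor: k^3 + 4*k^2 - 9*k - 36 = (k - 3)*(k^2 + 7*k + 12) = (k - 3)*(k + 3)*(k + 4)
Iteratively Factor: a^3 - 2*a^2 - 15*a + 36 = (a - 3)*(a^2 + a - 12) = (a - 3)^2*(a + 4)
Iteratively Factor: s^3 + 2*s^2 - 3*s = (s)*(s^2 + 2*s - 3) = s*(s - 1)*(s + 3)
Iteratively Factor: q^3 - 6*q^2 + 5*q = (q - 1)*(q^2 - 5*q) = (q - 5)*(q - 1)*(q)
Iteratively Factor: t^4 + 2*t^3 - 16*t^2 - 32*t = (t + 4)*(t^3 - 2*t^2 - 8*t) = (t + 2)*(t + 4)*(t^2 - 4*t) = (t - 4)*(t + 2)*(t + 4)*(t)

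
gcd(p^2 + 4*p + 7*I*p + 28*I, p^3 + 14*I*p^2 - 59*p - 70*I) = p + 7*I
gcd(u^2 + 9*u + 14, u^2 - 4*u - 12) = u + 2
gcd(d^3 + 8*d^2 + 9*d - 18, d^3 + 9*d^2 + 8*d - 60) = d + 6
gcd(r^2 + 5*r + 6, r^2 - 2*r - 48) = 1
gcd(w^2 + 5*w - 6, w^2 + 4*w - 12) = w + 6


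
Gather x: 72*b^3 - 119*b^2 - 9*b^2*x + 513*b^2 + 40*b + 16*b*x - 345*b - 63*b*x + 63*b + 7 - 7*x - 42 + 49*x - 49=72*b^3 + 394*b^2 - 242*b + x*(-9*b^2 - 47*b + 42) - 84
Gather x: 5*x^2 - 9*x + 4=5*x^2 - 9*x + 4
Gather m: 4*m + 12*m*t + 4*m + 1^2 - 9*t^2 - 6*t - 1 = m*(12*t + 8) - 9*t^2 - 6*t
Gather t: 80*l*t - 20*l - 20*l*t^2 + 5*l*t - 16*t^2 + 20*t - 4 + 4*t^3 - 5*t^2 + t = -20*l + 4*t^3 + t^2*(-20*l - 21) + t*(85*l + 21) - 4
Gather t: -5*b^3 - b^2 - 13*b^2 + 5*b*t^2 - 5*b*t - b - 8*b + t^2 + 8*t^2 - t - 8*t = -5*b^3 - 14*b^2 - 9*b + t^2*(5*b + 9) + t*(-5*b - 9)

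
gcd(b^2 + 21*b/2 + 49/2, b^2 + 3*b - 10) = 1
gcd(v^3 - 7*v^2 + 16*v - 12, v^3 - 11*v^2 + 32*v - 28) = v^2 - 4*v + 4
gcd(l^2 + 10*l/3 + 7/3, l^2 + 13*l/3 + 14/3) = l + 7/3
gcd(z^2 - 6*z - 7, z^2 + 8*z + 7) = z + 1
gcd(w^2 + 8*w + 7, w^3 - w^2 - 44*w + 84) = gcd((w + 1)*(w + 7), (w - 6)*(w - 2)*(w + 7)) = w + 7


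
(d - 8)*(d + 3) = d^2 - 5*d - 24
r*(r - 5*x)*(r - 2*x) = r^3 - 7*r^2*x + 10*r*x^2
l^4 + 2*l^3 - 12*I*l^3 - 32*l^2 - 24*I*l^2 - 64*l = l*(l + 2)*(l - 8*I)*(l - 4*I)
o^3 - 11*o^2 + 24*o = o*(o - 8)*(o - 3)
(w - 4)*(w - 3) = w^2 - 7*w + 12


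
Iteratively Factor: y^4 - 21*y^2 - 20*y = (y + 1)*(y^3 - y^2 - 20*y) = (y - 5)*(y + 1)*(y^2 + 4*y) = y*(y - 5)*(y + 1)*(y + 4)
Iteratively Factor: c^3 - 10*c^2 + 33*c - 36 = (c - 4)*(c^2 - 6*c + 9) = (c - 4)*(c - 3)*(c - 3)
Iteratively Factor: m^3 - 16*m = (m + 4)*(m^2 - 4*m) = (m - 4)*(m + 4)*(m)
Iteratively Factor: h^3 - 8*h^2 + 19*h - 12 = (h - 1)*(h^2 - 7*h + 12) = (h - 4)*(h - 1)*(h - 3)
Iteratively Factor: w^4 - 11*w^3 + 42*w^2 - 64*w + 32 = (w - 4)*(w^3 - 7*w^2 + 14*w - 8) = (w - 4)^2*(w^2 - 3*w + 2) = (w - 4)^2*(w - 1)*(w - 2)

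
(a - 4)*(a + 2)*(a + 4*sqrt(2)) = a^3 - 2*a^2 + 4*sqrt(2)*a^2 - 8*sqrt(2)*a - 8*a - 32*sqrt(2)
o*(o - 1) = o^2 - o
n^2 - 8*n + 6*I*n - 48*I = (n - 8)*(n + 6*I)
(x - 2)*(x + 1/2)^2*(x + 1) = x^4 - 11*x^2/4 - 9*x/4 - 1/2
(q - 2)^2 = q^2 - 4*q + 4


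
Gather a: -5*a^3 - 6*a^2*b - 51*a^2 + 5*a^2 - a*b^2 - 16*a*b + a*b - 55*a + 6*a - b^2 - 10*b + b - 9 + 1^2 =-5*a^3 + a^2*(-6*b - 46) + a*(-b^2 - 15*b - 49) - b^2 - 9*b - 8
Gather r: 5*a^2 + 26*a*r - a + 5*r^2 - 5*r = 5*a^2 - a + 5*r^2 + r*(26*a - 5)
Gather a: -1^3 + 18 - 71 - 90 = -144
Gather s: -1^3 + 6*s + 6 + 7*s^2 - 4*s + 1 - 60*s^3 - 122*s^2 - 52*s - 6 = -60*s^3 - 115*s^2 - 50*s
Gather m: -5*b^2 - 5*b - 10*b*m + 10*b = -5*b^2 - 10*b*m + 5*b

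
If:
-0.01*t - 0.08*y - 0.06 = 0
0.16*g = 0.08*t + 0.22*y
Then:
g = -2.625*y - 3.0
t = -8.0*y - 6.0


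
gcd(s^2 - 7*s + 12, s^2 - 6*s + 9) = s - 3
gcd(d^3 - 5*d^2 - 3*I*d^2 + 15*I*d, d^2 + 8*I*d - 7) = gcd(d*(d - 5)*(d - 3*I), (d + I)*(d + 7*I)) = 1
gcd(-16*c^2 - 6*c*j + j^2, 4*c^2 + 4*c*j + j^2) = 2*c + j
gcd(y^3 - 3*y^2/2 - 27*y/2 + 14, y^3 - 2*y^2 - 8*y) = y - 4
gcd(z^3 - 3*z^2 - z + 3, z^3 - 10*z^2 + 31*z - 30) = z - 3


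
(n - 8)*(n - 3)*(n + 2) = n^3 - 9*n^2 + 2*n + 48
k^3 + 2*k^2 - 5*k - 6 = (k - 2)*(k + 1)*(k + 3)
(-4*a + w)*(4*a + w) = -16*a^2 + w^2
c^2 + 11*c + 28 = (c + 4)*(c + 7)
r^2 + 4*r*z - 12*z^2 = (r - 2*z)*(r + 6*z)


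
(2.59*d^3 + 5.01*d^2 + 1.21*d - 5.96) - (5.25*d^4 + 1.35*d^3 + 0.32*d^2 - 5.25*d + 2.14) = -5.25*d^4 + 1.24*d^3 + 4.69*d^2 + 6.46*d - 8.1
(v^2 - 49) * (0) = 0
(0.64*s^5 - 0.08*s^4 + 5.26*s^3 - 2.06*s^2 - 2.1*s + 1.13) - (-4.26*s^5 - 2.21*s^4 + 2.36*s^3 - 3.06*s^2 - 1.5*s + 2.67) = 4.9*s^5 + 2.13*s^4 + 2.9*s^3 + 1.0*s^2 - 0.6*s - 1.54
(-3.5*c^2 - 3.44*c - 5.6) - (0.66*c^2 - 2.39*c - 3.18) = -4.16*c^2 - 1.05*c - 2.42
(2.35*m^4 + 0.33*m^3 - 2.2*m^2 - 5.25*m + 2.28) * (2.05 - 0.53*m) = -1.2455*m^5 + 4.6426*m^4 + 1.8425*m^3 - 1.7275*m^2 - 11.9709*m + 4.674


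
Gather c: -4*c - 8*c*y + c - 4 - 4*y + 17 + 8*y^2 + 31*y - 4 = c*(-8*y - 3) + 8*y^2 + 27*y + 9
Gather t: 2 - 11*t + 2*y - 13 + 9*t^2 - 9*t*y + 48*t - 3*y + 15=9*t^2 + t*(37 - 9*y) - y + 4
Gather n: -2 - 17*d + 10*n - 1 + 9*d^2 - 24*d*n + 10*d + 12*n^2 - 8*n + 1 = 9*d^2 - 7*d + 12*n^2 + n*(2 - 24*d) - 2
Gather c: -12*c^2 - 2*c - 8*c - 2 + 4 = -12*c^2 - 10*c + 2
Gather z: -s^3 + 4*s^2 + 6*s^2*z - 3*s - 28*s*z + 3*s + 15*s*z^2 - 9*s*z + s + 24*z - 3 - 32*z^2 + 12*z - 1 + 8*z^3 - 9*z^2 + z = -s^3 + 4*s^2 + s + 8*z^3 + z^2*(15*s - 41) + z*(6*s^2 - 37*s + 37) - 4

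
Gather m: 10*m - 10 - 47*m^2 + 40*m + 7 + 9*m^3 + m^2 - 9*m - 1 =9*m^3 - 46*m^2 + 41*m - 4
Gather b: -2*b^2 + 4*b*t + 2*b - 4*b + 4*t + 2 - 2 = -2*b^2 + b*(4*t - 2) + 4*t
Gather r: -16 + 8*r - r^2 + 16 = -r^2 + 8*r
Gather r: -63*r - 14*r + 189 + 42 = 231 - 77*r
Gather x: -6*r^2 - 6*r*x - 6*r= -6*r^2 - 6*r*x - 6*r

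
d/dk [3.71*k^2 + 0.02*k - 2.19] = 7.42*k + 0.02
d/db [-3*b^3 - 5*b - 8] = -9*b^2 - 5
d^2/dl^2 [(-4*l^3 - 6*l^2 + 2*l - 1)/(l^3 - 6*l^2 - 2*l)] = 4*(-15*l^6 - 9*l^5 - 39*l^4 + 90*l^3 - 51*l^2 - 18*l - 2)/(l^3*(l^6 - 18*l^5 + 102*l^4 - 144*l^3 - 204*l^2 - 72*l - 8))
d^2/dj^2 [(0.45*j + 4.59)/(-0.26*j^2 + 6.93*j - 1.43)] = (-(0.45*j + 4.59)*(0.52*j - 6.93)*(1.04*j - 13.86) + (0.702*j - 3.8502)*(0.26*j^2 - 6.93*j + 1.43))/(0.26*j^2 - 6.93*j + 1.43)^3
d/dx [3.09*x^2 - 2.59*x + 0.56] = 6.18*x - 2.59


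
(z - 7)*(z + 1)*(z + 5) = z^3 - z^2 - 37*z - 35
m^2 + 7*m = m*(m + 7)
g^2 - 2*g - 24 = (g - 6)*(g + 4)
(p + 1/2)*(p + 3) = p^2 + 7*p/2 + 3/2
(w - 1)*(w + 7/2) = w^2 + 5*w/2 - 7/2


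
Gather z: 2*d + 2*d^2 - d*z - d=2*d^2 - d*z + d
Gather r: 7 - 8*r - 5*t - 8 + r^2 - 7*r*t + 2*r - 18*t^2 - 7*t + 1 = r^2 + r*(-7*t - 6) - 18*t^2 - 12*t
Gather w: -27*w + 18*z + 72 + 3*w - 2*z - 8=-24*w + 16*z + 64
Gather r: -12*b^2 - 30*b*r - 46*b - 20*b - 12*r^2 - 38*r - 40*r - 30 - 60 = -12*b^2 - 66*b - 12*r^2 + r*(-30*b - 78) - 90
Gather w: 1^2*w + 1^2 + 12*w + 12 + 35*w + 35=48*w + 48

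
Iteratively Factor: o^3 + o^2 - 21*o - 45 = (o + 3)*(o^2 - 2*o - 15) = (o + 3)^2*(o - 5)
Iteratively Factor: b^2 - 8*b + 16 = (b - 4)*(b - 4)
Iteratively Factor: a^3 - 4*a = (a)*(a^2 - 4) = a*(a - 2)*(a + 2)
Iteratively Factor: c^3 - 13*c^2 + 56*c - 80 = (c - 4)*(c^2 - 9*c + 20) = (c - 5)*(c - 4)*(c - 4)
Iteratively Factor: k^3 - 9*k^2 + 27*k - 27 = (k - 3)*(k^2 - 6*k + 9) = (k - 3)^2*(k - 3)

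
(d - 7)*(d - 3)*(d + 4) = d^3 - 6*d^2 - 19*d + 84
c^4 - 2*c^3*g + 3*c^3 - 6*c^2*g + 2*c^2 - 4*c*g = c*(c + 1)*(c + 2)*(c - 2*g)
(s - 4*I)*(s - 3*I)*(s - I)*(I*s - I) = I*s^4 + 8*s^3 - I*s^3 - 8*s^2 - 19*I*s^2 - 12*s + 19*I*s + 12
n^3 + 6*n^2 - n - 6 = (n - 1)*(n + 1)*(n + 6)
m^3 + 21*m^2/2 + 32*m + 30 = (m + 2)*(m + 5/2)*(m + 6)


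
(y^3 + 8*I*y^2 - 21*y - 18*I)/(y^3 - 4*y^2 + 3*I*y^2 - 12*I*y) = (y^2 + 5*I*y - 6)/(y*(y - 4))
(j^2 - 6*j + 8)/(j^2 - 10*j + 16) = (j - 4)/(j - 8)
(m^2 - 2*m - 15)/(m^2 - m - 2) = (-m^2 + 2*m + 15)/(-m^2 + m + 2)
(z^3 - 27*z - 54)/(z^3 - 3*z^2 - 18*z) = (z + 3)/z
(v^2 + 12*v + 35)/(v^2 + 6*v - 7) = (v + 5)/(v - 1)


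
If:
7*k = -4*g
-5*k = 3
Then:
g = 21/20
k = -3/5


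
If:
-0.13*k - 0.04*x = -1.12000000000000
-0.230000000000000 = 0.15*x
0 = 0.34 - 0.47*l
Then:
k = 9.09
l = 0.72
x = -1.53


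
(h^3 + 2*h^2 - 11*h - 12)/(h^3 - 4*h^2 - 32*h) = (h^2 - 2*h - 3)/(h*(h - 8))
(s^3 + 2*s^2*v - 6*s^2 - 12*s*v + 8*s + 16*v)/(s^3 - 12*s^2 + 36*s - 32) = (s^2 + 2*s*v - 4*s - 8*v)/(s^2 - 10*s + 16)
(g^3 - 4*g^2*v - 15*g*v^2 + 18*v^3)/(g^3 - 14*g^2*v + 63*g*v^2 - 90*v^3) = (g^2 + 2*g*v - 3*v^2)/(g^2 - 8*g*v + 15*v^2)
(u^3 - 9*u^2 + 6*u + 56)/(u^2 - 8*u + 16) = (u^2 - 5*u - 14)/(u - 4)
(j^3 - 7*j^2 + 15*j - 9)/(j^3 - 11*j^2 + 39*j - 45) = (j - 1)/(j - 5)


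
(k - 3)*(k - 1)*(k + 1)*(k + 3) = k^4 - 10*k^2 + 9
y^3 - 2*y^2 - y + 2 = (y - 2)*(y - 1)*(y + 1)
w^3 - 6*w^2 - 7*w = w*(w - 7)*(w + 1)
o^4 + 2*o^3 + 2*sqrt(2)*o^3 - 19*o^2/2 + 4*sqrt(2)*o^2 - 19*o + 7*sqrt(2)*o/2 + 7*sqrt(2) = (o + 2)*(o - sqrt(2))*(o - sqrt(2)/2)*(o + 7*sqrt(2)/2)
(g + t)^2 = g^2 + 2*g*t + t^2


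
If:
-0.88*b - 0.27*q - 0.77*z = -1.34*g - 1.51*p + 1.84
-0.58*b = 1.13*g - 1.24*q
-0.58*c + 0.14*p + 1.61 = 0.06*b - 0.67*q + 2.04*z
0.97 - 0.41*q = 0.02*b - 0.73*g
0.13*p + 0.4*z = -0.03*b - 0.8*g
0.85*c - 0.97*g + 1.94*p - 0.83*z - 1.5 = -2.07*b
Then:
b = 0.40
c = -10.16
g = -2.49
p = 4.98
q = -2.08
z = 3.32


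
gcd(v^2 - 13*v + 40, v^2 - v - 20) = v - 5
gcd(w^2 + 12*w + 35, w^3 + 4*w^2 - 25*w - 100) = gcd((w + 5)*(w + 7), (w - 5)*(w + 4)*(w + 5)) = w + 5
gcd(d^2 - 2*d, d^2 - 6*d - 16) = 1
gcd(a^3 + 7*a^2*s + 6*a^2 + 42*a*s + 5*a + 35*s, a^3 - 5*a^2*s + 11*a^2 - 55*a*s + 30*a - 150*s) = a + 5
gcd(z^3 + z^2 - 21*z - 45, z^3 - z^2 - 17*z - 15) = z^2 - 2*z - 15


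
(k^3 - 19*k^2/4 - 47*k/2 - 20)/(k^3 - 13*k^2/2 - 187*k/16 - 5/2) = 4*(k + 2)/(4*k + 1)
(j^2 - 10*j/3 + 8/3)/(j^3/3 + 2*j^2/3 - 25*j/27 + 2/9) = 9*(3*j^2 - 10*j + 8)/(9*j^3 + 18*j^2 - 25*j + 6)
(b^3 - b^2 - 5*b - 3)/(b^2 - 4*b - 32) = (-b^3 + b^2 + 5*b + 3)/(-b^2 + 4*b + 32)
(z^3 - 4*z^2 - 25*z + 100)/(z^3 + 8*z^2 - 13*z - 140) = (z - 5)/(z + 7)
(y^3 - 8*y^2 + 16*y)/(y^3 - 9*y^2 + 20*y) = (y - 4)/(y - 5)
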